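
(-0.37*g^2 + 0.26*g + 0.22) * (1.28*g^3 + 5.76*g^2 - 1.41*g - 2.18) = -0.4736*g^5 - 1.7984*g^4 + 2.3009*g^3 + 1.7072*g^2 - 0.877*g - 0.4796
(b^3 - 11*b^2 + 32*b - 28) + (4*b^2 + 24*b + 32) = b^3 - 7*b^2 + 56*b + 4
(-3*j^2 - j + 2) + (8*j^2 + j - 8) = 5*j^2 - 6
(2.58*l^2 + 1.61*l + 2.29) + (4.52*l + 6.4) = 2.58*l^2 + 6.13*l + 8.69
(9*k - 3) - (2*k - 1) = 7*k - 2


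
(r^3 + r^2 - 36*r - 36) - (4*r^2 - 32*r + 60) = r^3 - 3*r^2 - 4*r - 96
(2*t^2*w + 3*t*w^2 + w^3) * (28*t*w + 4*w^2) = 56*t^3*w^2 + 92*t^2*w^3 + 40*t*w^4 + 4*w^5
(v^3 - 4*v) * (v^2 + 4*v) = v^5 + 4*v^4 - 4*v^3 - 16*v^2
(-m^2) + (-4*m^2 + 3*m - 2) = -5*m^2 + 3*m - 2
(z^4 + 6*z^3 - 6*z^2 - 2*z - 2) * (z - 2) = z^5 + 4*z^4 - 18*z^3 + 10*z^2 + 2*z + 4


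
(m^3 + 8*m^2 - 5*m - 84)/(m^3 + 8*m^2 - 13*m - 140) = (m^2 + m - 12)/(m^2 + m - 20)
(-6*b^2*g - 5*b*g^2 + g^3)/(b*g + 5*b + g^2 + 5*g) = g*(-6*b + g)/(g + 5)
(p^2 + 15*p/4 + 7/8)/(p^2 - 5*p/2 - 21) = (p + 1/4)/(p - 6)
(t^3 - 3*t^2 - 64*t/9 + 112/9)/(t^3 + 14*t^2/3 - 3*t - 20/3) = (3*t^2 - 5*t - 28)/(3*(t^2 + 6*t + 5))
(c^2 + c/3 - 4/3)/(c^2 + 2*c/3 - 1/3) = (3*c^2 + c - 4)/(3*c^2 + 2*c - 1)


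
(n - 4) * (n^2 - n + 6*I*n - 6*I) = n^3 - 5*n^2 + 6*I*n^2 + 4*n - 30*I*n + 24*I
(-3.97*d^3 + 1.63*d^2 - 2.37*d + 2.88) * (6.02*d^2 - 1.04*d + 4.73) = -23.8994*d^5 + 13.9414*d^4 - 34.7407*d^3 + 27.5123*d^2 - 14.2053*d + 13.6224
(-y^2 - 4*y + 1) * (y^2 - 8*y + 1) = -y^4 + 4*y^3 + 32*y^2 - 12*y + 1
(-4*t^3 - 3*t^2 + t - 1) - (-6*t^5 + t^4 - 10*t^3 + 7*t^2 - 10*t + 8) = 6*t^5 - t^4 + 6*t^3 - 10*t^2 + 11*t - 9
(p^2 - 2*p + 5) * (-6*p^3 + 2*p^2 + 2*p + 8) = -6*p^5 + 14*p^4 - 32*p^3 + 14*p^2 - 6*p + 40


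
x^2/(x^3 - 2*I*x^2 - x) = x/(x^2 - 2*I*x - 1)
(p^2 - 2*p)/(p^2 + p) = (p - 2)/(p + 1)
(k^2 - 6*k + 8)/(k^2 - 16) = (k - 2)/(k + 4)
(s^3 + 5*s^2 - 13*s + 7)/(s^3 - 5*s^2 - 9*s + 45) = (s^3 + 5*s^2 - 13*s + 7)/(s^3 - 5*s^2 - 9*s + 45)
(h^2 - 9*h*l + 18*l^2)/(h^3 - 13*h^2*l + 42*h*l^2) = (h - 3*l)/(h*(h - 7*l))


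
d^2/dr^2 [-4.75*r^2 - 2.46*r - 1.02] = -9.50000000000000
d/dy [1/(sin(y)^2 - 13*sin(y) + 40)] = (13 - 2*sin(y))*cos(y)/(sin(y)^2 - 13*sin(y) + 40)^2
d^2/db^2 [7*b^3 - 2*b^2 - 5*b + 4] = 42*b - 4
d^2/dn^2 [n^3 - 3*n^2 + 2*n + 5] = 6*n - 6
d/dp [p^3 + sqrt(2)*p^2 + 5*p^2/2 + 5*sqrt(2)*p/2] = 3*p^2 + 2*sqrt(2)*p + 5*p + 5*sqrt(2)/2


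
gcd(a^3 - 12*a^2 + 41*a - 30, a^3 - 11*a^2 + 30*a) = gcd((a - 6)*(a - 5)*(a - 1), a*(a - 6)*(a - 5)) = a^2 - 11*a + 30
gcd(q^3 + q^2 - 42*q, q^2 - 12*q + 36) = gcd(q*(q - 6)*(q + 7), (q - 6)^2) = q - 6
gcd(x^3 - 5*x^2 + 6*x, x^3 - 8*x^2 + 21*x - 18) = x^2 - 5*x + 6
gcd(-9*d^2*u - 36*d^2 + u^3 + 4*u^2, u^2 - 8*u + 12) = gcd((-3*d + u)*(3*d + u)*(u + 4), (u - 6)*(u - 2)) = 1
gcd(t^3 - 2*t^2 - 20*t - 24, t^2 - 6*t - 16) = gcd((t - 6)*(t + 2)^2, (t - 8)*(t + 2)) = t + 2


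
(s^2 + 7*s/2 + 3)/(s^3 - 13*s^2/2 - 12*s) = (s + 2)/(s*(s - 8))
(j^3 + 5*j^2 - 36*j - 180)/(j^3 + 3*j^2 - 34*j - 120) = (j + 6)/(j + 4)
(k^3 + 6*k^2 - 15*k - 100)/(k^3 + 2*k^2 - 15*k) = (k^2 + k - 20)/(k*(k - 3))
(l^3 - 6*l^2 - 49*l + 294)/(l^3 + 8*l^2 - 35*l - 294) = (l - 7)/(l + 7)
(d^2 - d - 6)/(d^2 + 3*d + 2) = (d - 3)/(d + 1)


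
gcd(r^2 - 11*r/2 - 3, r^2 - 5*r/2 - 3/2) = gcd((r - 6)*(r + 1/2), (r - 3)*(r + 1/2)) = r + 1/2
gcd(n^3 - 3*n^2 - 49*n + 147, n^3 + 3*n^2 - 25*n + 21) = n^2 + 4*n - 21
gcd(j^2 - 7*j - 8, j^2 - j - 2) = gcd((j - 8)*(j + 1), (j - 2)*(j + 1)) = j + 1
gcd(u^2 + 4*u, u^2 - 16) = u + 4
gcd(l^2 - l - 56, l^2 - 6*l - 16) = l - 8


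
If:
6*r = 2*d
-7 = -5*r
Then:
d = 21/5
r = 7/5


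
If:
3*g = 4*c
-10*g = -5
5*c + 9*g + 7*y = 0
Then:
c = 3/8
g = 1/2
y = -51/56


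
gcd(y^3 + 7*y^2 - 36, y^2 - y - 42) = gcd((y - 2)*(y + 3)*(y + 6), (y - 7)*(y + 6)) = y + 6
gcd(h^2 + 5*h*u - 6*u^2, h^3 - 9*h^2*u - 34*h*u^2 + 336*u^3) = h + 6*u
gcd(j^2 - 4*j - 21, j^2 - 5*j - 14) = j - 7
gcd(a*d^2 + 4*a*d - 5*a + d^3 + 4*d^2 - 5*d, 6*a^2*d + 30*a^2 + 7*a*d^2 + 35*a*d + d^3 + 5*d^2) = a*d + 5*a + d^2 + 5*d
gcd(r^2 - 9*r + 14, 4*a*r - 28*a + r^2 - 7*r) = r - 7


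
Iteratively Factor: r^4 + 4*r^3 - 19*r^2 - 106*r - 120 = (r - 5)*(r^3 + 9*r^2 + 26*r + 24) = (r - 5)*(r + 2)*(r^2 + 7*r + 12) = (r - 5)*(r + 2)*(r + 4)*(r + 3)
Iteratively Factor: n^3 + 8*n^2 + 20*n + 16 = (n + 4)*(n^2 + 4*n + 4) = (n + 2)*(n + 4)*(n + 2)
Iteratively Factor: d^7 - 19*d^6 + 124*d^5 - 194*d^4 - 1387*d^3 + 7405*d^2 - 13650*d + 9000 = (d - 2)*(d^6 - 17*d^5 + 90*d^4 - 14*d^3 - 1415*d^2 + 4575*d - 4500) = (d - 5)*(d - 2)*(d^5 - 12*d^4 + 30*d^3 + 136*d^2 - 735*d + 900) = (d - 5)*(d - 2)*(d + 4)*(d^4 - 16*d^3 + 94*d^2 - 240*d + 225) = (d - 5)^2*(d - 2)*(d + 4)*(d^3 - 11*d^2 + 39*d - 45) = (d - 5)^2*(d - 3)*(d - 2)*(d + 4)*(d^2 - 8*d + 15) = (d - 5)^3*(d - 3)*(d - 2)*(d + 4)*(d - 3)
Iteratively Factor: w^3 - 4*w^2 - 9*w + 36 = (w + 3)*(w^2 - 7*w + 12) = (w - 3)*(w + 3)*(w - 4)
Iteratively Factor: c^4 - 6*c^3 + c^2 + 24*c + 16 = (c + 1)*(c^3 - 7*c^2 + 8*c + 16) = (c - 4)*(c + 1)*(c^2 - 3*c - 4) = (c - 4)^2*(c + 1)*(c + 1)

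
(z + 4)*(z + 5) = z^2 + 9*z + 20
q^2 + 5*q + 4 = (q + 1)*(q + 4)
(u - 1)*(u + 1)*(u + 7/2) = u^3 + 7*u^2/2 - u - 7/2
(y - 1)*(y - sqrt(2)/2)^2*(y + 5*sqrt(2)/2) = y^4 - y^3 + 3*sqrt(2)*y^3/2 - 9*y^2/2 - 3*sqrt(2)*y^2/2 + 5*sqrt(2)*y/4 + 9*y/2 - 5*sqrt(2)/4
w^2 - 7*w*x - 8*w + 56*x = (w - 8)*(w - 7*x)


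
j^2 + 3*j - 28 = (j - 4)*(j + 7)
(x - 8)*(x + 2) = x^2 - 6*x - 16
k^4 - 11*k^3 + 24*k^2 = k^2*(k - 8)*(k - 3)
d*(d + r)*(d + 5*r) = d^3 + 6*d^2*r + 5*d*r^2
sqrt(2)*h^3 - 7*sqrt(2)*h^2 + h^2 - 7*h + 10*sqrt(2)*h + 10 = (h - 5)*(h - 2)*(sqrt(2)*h + 1)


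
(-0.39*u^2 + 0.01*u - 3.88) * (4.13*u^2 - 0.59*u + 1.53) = -1.6107*u^4 + 0.2714*u^3 - 16.627*u^2 + 2.3045*u - 5.9364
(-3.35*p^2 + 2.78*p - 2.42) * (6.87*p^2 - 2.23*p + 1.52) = -23.0145*p^4 + 26.5691*p^3 - 27.9168*p^2 + 9.6222*p - 3.6784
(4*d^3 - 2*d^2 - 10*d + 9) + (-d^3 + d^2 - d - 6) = 3*d^3 - d^2 - 11*d + 3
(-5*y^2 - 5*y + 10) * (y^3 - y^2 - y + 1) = -5*y^5 + 20*y^3 - 10*y^2 - 15*y + 10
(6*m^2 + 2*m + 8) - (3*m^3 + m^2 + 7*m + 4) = -3*m^3 + 5*m^2 - 5*m + 4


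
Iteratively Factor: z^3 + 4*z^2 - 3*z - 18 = (z - 2)*(z^2 + 6*z + 9) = (z - 2)*(z + 3)*(z + 3)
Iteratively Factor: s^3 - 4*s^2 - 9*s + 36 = (s - 4)*(s^2 - 9) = (s - 4)*(s + 3)*(s - 3)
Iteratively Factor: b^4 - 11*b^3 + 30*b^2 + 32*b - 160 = (b + 2)*(b^3 - 13*b^2 + 56*b - 80) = (b - 4)*(b + 2)*(b^2 - 9*b + 20) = (b - 4)^2*(b + 2)*(b - 5)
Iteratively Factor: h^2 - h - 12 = (h - 4)*(h + 3)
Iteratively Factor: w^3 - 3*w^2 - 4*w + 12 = (w - 3)*(w^2 - 4) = (w - 3)*(w + 2)*(w - 2)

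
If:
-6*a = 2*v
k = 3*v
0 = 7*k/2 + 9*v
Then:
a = 0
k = 0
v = 0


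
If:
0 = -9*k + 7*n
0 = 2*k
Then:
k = 0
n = 0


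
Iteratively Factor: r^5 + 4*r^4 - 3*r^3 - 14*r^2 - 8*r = (r - 2)*(r^4 + 6*r^3 + 9*r^2 + 4*r) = r*(r - 2)*(r^3 + 6*r^2 + 9*r + 4) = r*(r - 2)*(r + 1)*(r^2 + 5*r + 4) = r*(r - 2)*(r + 1)*(r + 4)*(r + 1)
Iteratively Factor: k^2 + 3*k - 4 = (k - 1)*(k + 4)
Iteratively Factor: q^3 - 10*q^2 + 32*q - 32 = (q - 4)*(q^2 - 6*q + 8) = (q - 4)*(q - 2)*(q - 4)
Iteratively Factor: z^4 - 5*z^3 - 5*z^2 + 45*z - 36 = (z - 4)*(z^3 - z^2 - 9*z + 9) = (z - 4)*(z - 3)*(z^2 + 2*z - 3) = (z - 4)*(z - 3)*(z + 3)*(z - 1)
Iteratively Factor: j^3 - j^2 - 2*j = (j)*(j^2 - j - 2) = j*(j - 2)*(j + 1)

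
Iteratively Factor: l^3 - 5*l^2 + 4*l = (l)*(l^2 - 5*l + 4) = l*(l - 4)*(l - 1)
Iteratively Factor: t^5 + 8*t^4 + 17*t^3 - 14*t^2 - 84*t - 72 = (t + 3)*(t^4 + 5*t^3 + 2*t^2 - 20*t - 24) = (t - 2)*(t + 3)*(t^3 + 7*t^2 + 16*t + 12) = (t - 2)*(t + 2)*(t + 3)*(t^2 + 5*t + 6) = (t - 2)*(t + 2)^2*(t + 3)*(t + 3)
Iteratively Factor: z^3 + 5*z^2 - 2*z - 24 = (z + 4)*(z^2 + z - 6) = (z + 3)*(z + 4)*(z - 2)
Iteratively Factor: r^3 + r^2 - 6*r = (r)*(r^2 + r - 6) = r*(r + 3)*(r - 2)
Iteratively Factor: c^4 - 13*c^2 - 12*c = (c + 3)*(c^3 - 3*c^2 - 4*c) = (c + 1)*(c + 3)*(c^2 - 4*c) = c*(c + 1)*(c + 3)*(c - 4)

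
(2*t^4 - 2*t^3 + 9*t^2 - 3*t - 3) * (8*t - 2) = 16*t^5 - 20*t^4 + 76*t^3 - 42*t^2 - 18*t + 6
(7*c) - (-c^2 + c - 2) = c^2 + 6*c + 2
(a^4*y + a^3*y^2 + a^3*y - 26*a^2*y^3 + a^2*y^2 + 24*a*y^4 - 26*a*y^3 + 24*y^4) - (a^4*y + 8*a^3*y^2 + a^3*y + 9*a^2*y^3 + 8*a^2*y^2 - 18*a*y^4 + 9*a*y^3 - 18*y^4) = -7*a^3*y^2 - 35*a^2*y^3 - 7*a^2*y^2 + 42*a*y^4 - 35*a*y^3 + 42*y^4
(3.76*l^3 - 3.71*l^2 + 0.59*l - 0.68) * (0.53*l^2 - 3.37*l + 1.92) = 1.9928*l^5 - 14.6375*l^4 + 20.0346*l^3 - 9.4719*l^2 + 3.4244*l - 1.3056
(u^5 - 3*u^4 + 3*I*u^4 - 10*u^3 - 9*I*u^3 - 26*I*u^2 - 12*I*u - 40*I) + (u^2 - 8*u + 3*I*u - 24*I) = u^5 - 3*u^4 + 3*I*u^4 - 10*u^3 - 9*I*u^3 + u^2 - 26*I*u^2 - 8*u - 9*I*u - 64*I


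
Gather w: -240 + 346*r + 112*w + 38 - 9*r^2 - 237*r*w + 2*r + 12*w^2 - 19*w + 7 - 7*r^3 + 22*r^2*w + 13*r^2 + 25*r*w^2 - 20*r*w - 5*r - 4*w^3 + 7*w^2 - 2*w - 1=-7*r^3 + 4*r^2 + 343*r - 4*w^3 + w^2*(25*r + 19) + w*(22*r^2 - 257*r + 91) - 196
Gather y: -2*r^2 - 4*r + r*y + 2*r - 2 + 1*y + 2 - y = -2*r^2 + r*y - 2*r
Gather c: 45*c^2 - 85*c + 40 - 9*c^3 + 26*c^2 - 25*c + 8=-9*c^3 + 71*c^2 - 110*c + 48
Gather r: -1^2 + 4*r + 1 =4*r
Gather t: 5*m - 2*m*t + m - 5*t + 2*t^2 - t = 6*m + 2*t^2 + t*(-2*m - 6)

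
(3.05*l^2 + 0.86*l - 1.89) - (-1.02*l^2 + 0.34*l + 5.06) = 4.07*l^2 + 0.52*l - 6.95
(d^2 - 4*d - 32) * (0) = 0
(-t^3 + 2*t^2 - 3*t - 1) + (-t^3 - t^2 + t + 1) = -2*t^3 + t^2 - 2*t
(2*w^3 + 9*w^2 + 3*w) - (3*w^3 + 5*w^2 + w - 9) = -w^3 + 4*w^2 + 2*w + 9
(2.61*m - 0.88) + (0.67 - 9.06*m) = -6.45*m - 0.21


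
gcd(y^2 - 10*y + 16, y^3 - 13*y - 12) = 1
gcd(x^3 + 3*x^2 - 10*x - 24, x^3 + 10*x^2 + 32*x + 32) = x^2 + 6*x + 8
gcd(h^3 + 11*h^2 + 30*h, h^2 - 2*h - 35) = h + 5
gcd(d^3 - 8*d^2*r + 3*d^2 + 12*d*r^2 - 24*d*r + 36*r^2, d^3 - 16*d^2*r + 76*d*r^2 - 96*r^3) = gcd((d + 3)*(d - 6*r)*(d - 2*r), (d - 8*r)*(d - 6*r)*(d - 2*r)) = d^2 - 8*d*r + 12*r^2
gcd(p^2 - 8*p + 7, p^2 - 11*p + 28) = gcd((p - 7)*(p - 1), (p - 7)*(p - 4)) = p - 7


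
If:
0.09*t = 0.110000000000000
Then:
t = 1.22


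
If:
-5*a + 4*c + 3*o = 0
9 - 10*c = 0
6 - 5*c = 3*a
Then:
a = 1/2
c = 9/10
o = -11/30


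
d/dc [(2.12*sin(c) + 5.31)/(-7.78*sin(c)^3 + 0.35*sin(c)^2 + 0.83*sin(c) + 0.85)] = (32.9872*sin(c)^3 + 123.1934*sin(c)^2 - 3.717*sin(c) - 2.6053)*cos(c)/(60.5284*sin(c)^6 - 5.446*sin(c)^5 - 12.7923*sin(c)^4 - 12.645*sin(c)^3 + 1.2839*sin(c)^2 + 1.411*sin(c) + 0.7225)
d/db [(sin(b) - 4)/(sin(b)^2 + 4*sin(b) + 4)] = (10 - sin(b))*cos(b)/(sin(b) + 2)^3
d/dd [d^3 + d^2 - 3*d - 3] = 3*d^2 + 2*d - 3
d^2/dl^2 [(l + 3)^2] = 2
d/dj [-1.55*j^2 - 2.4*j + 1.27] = -3.1*j - 2.4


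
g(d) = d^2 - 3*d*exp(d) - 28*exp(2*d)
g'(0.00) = -59.00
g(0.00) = -28.00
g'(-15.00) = -30.00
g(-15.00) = 225.00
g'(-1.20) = -7.30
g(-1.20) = -0.02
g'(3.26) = -38326.78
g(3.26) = -19244.33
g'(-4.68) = -9.26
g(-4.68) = 22.03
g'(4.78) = -796463.10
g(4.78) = -398888.80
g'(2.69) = -12310.95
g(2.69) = -6188.27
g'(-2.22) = -4.70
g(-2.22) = 5.32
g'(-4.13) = -8.12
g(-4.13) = 17.25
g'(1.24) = -689.45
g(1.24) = -345.67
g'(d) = -3*d*exp(d) + 2*d - 56*exp(2*d) - 3*exp(d)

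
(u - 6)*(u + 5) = u^2 - u - 30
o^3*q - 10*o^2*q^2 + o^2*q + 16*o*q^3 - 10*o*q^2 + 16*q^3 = (o - 8*q)*(o - 2*q)*(o*q + q)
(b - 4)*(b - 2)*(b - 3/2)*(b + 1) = b^4 - 13*b^3/2 + 19*b^2/2 + 5*b - 12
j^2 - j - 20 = (j - 5)*(j + 4)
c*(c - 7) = c^2 - 7*c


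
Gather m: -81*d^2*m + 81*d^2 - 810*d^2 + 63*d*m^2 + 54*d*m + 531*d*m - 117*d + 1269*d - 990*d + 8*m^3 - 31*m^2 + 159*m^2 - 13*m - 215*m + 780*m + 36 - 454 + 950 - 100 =-729*d^2 + 162*d + 8*m^3 + m^2*(63*d + 128) + m*(-81*d^2 + 585*d + 552) + 432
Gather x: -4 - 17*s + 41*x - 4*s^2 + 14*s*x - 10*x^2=-4*s^2 - 17*s - 10*x^2 + x*(14*s + 41) - 4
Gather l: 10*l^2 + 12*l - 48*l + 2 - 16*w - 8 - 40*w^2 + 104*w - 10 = 10*l^2 - 36*l - 40*w^2 + 88*w - 16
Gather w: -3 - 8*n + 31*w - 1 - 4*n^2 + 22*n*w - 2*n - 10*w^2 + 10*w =-4*n^2 - 10*n - 10*w^2 + w*(22*n + 41) - 4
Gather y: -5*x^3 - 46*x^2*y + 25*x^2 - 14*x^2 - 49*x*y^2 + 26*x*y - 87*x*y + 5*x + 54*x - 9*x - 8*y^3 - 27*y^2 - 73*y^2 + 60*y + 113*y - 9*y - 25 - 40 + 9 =-5*x^3 + 11*x^2 + 50*x - 8*y^3 + y^2*(-49*x - 100) + y*(-46*x^2 - 61*x + 164) - 56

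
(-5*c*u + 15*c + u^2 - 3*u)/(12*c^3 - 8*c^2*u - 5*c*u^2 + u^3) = (-5*c*u + 15*c + u^2 - 3*u)/(12*c^3 - 8*c^2*u - 5*c*u^2 + u^3)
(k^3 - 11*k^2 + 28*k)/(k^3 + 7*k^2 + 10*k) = (k^2 - 11*k + 28)/(k^2 + 7*k + 10)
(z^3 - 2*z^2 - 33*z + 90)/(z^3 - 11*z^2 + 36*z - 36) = (z^2 + z - 30)/(z^2 - 8*z + 12)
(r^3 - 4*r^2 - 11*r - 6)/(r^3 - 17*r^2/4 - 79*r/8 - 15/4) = 8*(r^2 + 2*r + 1)/(8*r^2 + 14*r + 5)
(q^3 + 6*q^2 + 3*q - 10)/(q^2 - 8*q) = (q^3 + 6*q^2 + 3*q - 10)/(q*(q - 8))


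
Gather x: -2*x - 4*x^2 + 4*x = -4*x^2 + 2*x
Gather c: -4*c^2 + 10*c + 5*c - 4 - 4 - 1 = -4*c^2 + 15*c - 9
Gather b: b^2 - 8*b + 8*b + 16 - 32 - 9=b^2 - 25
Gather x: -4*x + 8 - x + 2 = 10 - 5*x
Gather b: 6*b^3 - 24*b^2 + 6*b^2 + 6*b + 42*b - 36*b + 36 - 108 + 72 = 6*b^3 - 18*b^2 + 12*b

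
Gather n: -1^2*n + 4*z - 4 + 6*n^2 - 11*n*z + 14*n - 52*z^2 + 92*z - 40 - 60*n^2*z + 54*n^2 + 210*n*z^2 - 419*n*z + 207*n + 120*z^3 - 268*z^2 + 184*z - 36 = n^2*(60 - 60*z) + n*(210*z^2 - 430*z + 220) + 120*z^3 - 320*z^2 + 280*z - 80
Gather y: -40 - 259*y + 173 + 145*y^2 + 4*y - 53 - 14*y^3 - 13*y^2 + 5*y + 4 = -14*y^3 + 132*y^2 - 250*y + 84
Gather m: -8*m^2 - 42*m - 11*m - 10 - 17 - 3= -8*m^2 - 53*m - 30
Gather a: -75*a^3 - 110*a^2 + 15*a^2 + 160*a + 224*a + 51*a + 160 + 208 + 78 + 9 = -75*a^3 - 95*a^2 + 435*a + 455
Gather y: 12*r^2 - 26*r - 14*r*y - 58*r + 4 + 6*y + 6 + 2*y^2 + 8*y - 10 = 12*r^2 - 84*r + 2*y^2 + y*(14 - 14*r)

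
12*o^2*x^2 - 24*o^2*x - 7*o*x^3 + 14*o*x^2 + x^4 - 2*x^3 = x*(-4*o + x)*(-3*o + x)*(x - 2)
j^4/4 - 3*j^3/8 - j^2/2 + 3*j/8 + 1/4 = (j/4 + 1/4)*(j - 2)*(j - 1)*(j + 1/2)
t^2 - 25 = (t - 5)*(t + 5)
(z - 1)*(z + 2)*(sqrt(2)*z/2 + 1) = sqrt(2)*z^3/2 + sqrt(2)*z^2/2 + z^2 - sqrt(2)*z + z - 2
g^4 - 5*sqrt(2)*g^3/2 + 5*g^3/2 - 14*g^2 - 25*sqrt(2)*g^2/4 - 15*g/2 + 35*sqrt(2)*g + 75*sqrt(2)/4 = (g - 3)*(g + 1/2)*(g + 5)*(g - 5*sqrt(2)/2)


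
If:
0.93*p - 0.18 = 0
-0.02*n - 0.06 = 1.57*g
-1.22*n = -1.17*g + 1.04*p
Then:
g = -0.04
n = -0.20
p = 0.19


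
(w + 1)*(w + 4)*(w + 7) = w^3 + 12*w^2 + 39*w + 28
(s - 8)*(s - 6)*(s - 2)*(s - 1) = s^4 - 17*s^3 + 92*s^2 - 172*s + 96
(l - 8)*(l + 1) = l^2 - 7*l - 8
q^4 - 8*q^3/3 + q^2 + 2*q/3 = q*(q - 2)*(q - 1)*(q + 1/3)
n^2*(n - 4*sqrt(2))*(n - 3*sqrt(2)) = n^4 - 7*sqrt(2)*n^3 + 24*n^2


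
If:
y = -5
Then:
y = -5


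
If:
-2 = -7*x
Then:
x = 2/7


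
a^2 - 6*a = a*(a - 6)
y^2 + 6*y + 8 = (y + 2)*(y + 4)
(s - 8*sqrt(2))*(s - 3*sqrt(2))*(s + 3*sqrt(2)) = s^3 - 8*sqrt(2)*s^2 - 18*s + 144*sqrt(2)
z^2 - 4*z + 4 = (z - 2)^2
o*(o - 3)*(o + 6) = o^3 + 3*o^2 - 18*o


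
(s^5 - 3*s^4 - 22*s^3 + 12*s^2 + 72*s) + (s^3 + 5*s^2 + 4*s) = s^5 - 3*s^4 - 21*s^3 + 17*s^2 + 76*s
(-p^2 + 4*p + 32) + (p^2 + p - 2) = 5*p + 30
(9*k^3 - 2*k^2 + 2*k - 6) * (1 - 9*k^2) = -81*k^5 + 18*k^4 - 9*k^3 + 52*k^2 + 2*k - 6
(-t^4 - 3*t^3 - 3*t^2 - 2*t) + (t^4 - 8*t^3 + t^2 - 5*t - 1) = -11*t^3 - 2*t^2 - 7*t - 1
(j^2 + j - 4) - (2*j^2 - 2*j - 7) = -j^2 + 3*j + 3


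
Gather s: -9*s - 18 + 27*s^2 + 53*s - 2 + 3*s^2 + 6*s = 30*s^2 + 50*s - 20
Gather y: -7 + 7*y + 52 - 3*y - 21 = 4*y + 24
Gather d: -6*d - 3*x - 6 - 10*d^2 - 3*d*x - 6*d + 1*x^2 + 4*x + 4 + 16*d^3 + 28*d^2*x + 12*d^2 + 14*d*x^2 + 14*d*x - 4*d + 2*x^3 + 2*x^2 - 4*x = 16*d^3 + d^2*(28*x + 2) + d*(14*x^2 + 11*x - 16) + 2*x^3 + 3*x^2 - 3*x - 2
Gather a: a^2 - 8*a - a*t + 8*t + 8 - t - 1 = a^2 + a*(-t - 8) + 7*t + 7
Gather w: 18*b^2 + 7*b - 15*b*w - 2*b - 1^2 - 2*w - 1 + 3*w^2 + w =18*b^2 + 5*b + 3*w^2 + w*(-15*b - 1) - 2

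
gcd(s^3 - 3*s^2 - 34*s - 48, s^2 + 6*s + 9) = s + 3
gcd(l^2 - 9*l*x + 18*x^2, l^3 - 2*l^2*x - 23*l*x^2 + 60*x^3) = -l + 3*x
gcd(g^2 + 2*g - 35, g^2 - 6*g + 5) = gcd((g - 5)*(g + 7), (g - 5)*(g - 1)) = g - 5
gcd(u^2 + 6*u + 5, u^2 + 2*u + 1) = u + 1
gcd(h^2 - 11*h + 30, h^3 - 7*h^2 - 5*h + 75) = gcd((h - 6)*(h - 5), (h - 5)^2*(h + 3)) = h - 5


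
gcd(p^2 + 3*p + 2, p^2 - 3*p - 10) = p + 2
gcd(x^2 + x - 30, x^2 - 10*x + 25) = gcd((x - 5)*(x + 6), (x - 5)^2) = x - 5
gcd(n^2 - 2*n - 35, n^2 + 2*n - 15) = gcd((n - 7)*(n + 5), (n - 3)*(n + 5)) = n + 5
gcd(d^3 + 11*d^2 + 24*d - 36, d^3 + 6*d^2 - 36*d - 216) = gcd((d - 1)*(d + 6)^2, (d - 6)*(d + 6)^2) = d^2 + 12*d + 36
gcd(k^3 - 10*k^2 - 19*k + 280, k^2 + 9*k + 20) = k + 5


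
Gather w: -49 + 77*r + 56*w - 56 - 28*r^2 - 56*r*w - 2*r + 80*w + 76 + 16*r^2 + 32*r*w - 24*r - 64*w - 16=-12*r^2 + 51*r + w*(72 - 24*r) - 45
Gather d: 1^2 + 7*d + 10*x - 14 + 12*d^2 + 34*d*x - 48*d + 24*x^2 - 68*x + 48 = 12*d^2 + d*(34*x - 41) + 24*x^2 - 58*x + 35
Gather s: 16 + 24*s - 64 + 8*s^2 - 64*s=8*s^2 - 40*s - 48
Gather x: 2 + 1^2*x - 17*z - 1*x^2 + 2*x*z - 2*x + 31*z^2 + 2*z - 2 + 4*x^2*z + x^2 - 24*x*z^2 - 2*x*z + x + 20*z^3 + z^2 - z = 4*x^2*z - 24*x*z^2 + 20*z^3 + 32*z^2 - 16*z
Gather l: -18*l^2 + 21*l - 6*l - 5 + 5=-18*l^2 + 15*l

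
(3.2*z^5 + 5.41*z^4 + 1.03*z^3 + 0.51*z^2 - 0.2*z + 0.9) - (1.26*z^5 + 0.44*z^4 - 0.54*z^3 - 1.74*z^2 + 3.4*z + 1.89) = 1.94*z^5 + 4.97*z^4 + 1.57*z^3 + 2.25*z^2 - 3.6*z - 0.99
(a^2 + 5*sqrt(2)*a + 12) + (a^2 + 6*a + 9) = 2*a^2 + 6*a + 5*sqrt(2)*a + 21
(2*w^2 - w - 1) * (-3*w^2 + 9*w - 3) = -6*w^4 + 21*w^3 - 12*w^2 - 6*w + 3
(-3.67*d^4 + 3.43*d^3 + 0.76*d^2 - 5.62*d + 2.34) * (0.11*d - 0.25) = -0.4037*d^5 + 1.2948*d^4 - 0.7739*d^3 - 0.8082*d^2 + 1.6624*d - 0.585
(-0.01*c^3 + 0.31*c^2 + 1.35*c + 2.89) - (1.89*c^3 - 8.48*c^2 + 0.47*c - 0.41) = -1.9*c^3 + 8.79*c^2 + 0.88*c + 3.3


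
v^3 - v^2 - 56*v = v*(v - 8)*(v + 7)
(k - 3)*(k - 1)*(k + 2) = k^3 - 2*k^2 - 5*k + 6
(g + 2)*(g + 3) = g^2 + 5*g + 6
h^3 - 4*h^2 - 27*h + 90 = (h - 6)*(h - 3)*(h + 5)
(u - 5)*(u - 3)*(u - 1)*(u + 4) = u^4 - 5*u^3 - 13*u^2 + 77*u - 60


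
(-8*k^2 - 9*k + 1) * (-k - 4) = 8*k^3 + 41*k^2 + 35*k - 4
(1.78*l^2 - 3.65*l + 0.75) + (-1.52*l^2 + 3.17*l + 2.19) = 0.26*l^2 - 0.48*l + 2.94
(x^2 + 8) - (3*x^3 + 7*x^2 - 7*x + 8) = -3*x^3 - 6*x^2 + 7*x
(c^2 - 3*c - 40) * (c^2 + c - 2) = c^4 - 2*c^3 - 45*c^2 - 34*c + 80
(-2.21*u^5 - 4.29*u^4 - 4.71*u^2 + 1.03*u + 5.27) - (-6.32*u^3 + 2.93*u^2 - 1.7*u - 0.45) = -2.21*u^5 - 4.29*u^4 + 6.32*u^3 - 7.64*u^2 + 2.73*u + 5.72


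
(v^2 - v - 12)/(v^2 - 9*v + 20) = (v + 3)/(v - 5)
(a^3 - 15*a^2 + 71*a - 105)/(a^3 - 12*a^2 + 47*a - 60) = (a - 7)/(a - 4)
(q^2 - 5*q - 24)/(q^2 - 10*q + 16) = (q + 3)/(q - 2)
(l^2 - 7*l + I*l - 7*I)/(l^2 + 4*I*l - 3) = (l - 7)/(l + 3*I)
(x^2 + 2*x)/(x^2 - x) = (x + 2)/(x - 1)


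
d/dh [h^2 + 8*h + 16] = 2*h + 8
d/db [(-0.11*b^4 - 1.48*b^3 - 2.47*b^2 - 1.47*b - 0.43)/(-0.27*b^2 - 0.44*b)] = (0.0594*b^5 + 0.5448*b^4 + 1.3024*b^3 + 0.6899*b^2 - 0.2322*b - 0.1892)/(b^2*(0.0729*b^2 + 0.2376*b + 0.1936))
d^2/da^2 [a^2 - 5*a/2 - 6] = 2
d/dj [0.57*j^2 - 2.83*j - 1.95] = 1.14*j - 2.83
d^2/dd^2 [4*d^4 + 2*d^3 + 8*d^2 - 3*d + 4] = 48*d^2 + 12*d + 16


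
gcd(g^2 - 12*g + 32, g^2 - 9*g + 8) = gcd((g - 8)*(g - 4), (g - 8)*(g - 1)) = g - 8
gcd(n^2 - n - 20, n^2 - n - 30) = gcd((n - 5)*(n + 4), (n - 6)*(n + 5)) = 1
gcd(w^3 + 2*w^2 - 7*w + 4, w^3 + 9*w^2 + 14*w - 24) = w^2 + 3*w - 4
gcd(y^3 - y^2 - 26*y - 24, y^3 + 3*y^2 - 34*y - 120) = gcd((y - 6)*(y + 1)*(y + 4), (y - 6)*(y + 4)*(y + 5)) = y^2 - 2*y - 24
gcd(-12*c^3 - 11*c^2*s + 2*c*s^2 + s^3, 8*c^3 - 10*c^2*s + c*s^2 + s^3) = 4*c + s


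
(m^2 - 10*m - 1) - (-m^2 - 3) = 2*m^2 - 10*m + 2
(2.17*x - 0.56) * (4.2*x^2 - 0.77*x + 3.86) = 9.114*x^3 - 4.0229*x^2 + 8.8074*x - 2.1616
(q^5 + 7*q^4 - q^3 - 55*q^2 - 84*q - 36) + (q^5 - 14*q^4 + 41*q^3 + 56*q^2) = 2*q^5 - 7*q^4 + 40*q^3 + q^2 - 84*q - 36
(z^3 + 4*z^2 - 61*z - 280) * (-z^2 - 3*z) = -z^5 - 7*z^4 + 49*z^3 + 463*z^2 + 840*z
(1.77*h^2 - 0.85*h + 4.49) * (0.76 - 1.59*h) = -2.8143*h^3 + 2.6967*h^2 - 7.7851*h + 3.4124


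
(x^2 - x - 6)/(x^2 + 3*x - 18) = (x + 2)/(x + 6)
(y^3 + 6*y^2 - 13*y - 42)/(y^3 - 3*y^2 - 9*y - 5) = (-y^3 - 6*y^2 + 13*y + 42)/(-y^3 + 3*y^2 + 9*y + 5)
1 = 1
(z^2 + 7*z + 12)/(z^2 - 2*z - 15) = (z + 4)/(z - 5)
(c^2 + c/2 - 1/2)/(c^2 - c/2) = (c + 1)/c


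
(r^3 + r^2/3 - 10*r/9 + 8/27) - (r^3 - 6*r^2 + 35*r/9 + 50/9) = 19*r^2/3 - 5*r - 142/27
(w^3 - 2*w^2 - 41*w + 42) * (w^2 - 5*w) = w^5 - 7*w^4 - 31*w^3 + 247*w^2 - 210*w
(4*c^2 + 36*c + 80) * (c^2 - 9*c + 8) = 4*c^4 - 212*c^2 - 432*c + 640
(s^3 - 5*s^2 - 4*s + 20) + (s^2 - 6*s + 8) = s^3 - 4*s^2 - 10*s + 28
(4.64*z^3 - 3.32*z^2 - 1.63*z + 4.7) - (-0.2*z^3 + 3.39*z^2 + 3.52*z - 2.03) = 4.84*z^3 - 6.71*z^2 - 5.15*z + 6.73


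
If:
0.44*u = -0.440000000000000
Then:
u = -1.00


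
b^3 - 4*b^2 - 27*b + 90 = (b - 6)*(b - 3)*(b + 5)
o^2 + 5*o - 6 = (o - 1)*(o + 6)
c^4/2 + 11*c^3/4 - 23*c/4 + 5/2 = (c/2 + 1)*(c - 1)*(c - 1/2)*(c + 5)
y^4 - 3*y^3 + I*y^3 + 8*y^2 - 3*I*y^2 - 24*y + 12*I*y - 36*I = (y - 3)*(y - 3*I)*(y + 2*I)^2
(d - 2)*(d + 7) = d^2 + 5*d - 14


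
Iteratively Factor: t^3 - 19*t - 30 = (t - 5)*(t^2 + 5*t + 6) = (t - 5)*(t + 3)*(t + 2)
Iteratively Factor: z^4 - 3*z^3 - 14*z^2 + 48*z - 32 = (z + 4)*(z^3 - 7*z^2 + 14*z - 8) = (z - 1)*(z + 4)*(z^2 - 6*z + 8) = (z - 4)*(z - 1)*(z + 4)*(z - 2)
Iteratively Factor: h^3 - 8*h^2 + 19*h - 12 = (h - 3)*(h^2 - 5*h + 4) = (h - 3)*(h - 1)*(h - 4)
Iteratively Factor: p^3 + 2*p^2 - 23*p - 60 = (p + 3)*(p^2 - p - 20) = (p + 3)*(p + 4)*(p - 5)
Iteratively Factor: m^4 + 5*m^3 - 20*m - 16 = (m + 4)*(m^3 + m^2 - 4*m - 4) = (m - 2)*(m + 4)*(m^2 + 3*m + 2) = (m - 2)*(m + 2)*(m + 4)*(m + 1)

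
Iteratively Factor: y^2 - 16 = (y + 4)*(y - 4)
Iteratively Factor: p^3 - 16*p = (p)*(p^2 - 16) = p*(p - 4)*(p + 4)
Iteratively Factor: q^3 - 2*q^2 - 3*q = (q - 3)*(q^2 + q) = (q - 3)*(q + 1)*(q)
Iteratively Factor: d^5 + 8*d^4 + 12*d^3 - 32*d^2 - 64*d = (d + 4)*(d^4 + 4*d^3 - 4*d^2 - 16*d) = (d + 4)^2*(d^3 - 4*d) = (d - 2)*(d + 4)^2*(d^2 + 2*d) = d*(d - 2)*(d + 4)^2*(d + 2)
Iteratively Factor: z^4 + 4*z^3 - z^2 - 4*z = (z - 1)*(z^3 + 5*z^2 + 4*z) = (z - 1)*(z + 1)*(z^2 + 4*z) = z*(z - 1)*(z + 1)*(z + 4)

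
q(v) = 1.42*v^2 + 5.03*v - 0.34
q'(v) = 2.84*v + 5.03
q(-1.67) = -4.78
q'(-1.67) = 0.29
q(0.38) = 1.78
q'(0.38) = 6.11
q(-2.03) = -4.70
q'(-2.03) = -0.74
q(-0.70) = -3.17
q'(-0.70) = 3.04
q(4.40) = 49.28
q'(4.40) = 17.53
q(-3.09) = -2.32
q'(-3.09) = -3.75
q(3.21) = 30.44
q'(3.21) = 14.15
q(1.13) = 7.16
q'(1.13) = 8.24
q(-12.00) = 143.78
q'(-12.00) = -29.05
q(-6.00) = 20.60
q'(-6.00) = -12.01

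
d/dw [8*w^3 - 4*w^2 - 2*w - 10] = 24*w^2 - 8*w - 2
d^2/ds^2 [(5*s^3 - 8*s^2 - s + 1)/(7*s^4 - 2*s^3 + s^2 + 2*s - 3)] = 2*(245*s^9 - 1176*s^8 - 63*s^7 + 146*s^6 + 1749*s^5 - 2157*s^4 + 184*s^3 - 9*s^2 + 114*s - 71)/(343*s^12 - 294*s^11 + 231*s^10 + 202*s^9 - 576*s^8 + 354*s^7 - 101*s^6 - 234*s^5 + 264*s^4 - 82*s^3 - 9*s^2 + 54*s - 27)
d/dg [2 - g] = -1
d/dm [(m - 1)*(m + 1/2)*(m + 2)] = 3*m^2 + 3*m - 3/2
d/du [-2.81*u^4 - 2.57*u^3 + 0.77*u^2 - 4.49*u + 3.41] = -11.24*u^3 - 7.71*u^2 + 1.54*u - 4.49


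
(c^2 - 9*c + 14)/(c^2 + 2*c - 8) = (c - 7)/(c + 4)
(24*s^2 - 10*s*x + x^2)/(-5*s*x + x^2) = (-24*s^2 + 10*s*x - x^2)/(x*(5*s - x))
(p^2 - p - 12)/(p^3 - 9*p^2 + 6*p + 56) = (p + 3)/(p^2 - 5*p - 14)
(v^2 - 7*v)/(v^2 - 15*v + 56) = v/(v - 8)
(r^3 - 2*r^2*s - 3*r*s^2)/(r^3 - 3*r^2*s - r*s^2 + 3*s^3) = r/(r - s)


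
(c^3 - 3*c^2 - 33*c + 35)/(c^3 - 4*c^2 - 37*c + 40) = (c - 7)/(c - 8)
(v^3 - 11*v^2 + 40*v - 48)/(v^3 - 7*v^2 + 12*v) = (v - 4)/v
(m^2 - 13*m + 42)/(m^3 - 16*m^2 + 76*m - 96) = (m - 7)/(m^2 - 10*m + 16)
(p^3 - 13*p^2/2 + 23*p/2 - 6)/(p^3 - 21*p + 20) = (p - 3/2)/(p + 5)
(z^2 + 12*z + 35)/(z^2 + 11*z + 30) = (z + 7)/(z + 6)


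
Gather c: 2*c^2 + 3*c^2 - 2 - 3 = 5*c^2 - 5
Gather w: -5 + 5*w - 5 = 5*w - 10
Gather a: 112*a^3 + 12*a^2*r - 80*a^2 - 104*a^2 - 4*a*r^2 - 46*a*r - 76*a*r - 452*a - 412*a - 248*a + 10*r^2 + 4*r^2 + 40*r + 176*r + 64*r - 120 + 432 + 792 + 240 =112*a^3 + a^2*(12*r - 184) + a*(-4*r^2 - 122*r - 1112) + 14*r^2 + 280*r + 1344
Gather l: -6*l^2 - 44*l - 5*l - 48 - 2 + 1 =-6*l^2 - 49*l - 49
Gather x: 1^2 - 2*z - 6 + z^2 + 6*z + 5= z^2 + 4*z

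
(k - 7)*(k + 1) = k^2 - 6*k - 7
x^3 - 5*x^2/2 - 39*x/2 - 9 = (x - 6)*(x + 1/2)*(x + 3)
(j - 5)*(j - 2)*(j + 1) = j^3 - 6*j^2 + 3*j + 10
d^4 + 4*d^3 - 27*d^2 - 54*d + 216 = (d - 3)^2*(d + 4)*(d + 6)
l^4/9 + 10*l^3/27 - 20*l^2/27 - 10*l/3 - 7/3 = (l/3 + 1/3)*(l/3 + 1)*(l - 3)*(l + 7/3)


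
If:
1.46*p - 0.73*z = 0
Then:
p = 0.5*z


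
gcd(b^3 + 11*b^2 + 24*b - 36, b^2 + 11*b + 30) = b + 6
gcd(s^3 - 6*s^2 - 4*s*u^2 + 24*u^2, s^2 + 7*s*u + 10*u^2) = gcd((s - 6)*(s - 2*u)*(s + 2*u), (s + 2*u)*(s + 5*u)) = s + 2*u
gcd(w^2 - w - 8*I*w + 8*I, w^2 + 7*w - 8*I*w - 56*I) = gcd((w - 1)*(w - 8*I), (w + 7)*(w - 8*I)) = w - 8*I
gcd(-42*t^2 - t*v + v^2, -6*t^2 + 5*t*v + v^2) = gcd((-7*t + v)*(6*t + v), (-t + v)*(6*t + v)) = 6*t + v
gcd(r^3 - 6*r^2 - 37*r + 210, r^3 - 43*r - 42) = r^2 - r - 42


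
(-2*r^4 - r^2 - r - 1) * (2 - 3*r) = 6*r^5 - 4*r^4 + 3*r^3 + r^2 + r - 2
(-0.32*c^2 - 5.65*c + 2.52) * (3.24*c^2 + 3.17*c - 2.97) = -1.0368*c^4 - 19.3204*c^3 - 8.7953*c^2 + 24.7689*c - 7.4844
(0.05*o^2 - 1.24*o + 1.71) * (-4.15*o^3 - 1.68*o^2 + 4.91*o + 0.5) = -0.2075*o^5 + 5.062*o^4 - 4.7678*o^3 - 8.9362*o^2 + 7.7761*o + 0.855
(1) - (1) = 0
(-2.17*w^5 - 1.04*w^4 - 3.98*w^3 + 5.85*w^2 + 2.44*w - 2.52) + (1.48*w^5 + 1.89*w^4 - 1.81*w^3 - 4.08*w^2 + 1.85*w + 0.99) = -0.69*w^5 + 0.85*w^4 - 5.79*w^3 + 1.77*w^2 + 4.29*w - 1.53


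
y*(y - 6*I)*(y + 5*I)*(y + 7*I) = y^4 + 6*I*y^3 + 37*y^2 + 210*I*y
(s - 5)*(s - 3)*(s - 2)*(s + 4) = s^4 - 6*s^3 - 9*s^2 + 94*s - 120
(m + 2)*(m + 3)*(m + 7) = m^3 + 12*m^2 + 41*m + 42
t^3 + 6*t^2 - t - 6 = (t - 1)*(t + 1)*(t + 6)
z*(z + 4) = z^2 + 4*z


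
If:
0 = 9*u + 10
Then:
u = -10/9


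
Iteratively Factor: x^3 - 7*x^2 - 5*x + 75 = (x - 5)*(x^2 - 2*x - 15) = (x - 5)*(x + 3)*(x - 5)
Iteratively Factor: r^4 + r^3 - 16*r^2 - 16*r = (r - 4)*(r^3 + 5*r^2 + 4*r) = r*(r - 4)*(r^2 + 5*r + 4) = r*(r - 4)*(r + 4)*(r + 1)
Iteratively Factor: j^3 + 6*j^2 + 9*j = (j)*(j^2 + 6*j + 9) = j*(j + 3)*(j + 3)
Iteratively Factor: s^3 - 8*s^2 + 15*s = (s - 3)*(s^2 - 5*s) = (s - 5)*(s - 3)*(s)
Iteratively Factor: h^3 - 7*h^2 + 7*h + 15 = (h - 5)*(h^2 - 2*h - 3) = (h - 5)*(h - 3)*(h + 1)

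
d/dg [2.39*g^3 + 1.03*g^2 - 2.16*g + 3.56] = 7.17*g^2 + 2.06*g - 2.16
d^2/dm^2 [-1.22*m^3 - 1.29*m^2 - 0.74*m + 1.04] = -7.32*m - 2.58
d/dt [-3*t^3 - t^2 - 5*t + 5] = -9*t^2 - 2*t - 5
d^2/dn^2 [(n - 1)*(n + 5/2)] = 2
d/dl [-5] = 0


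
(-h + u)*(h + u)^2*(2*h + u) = -2*h^4 - 3*h^3*u + h^2*u^2 + 3*h*u^3 + u^4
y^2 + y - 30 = (y - 5)*(y + 6)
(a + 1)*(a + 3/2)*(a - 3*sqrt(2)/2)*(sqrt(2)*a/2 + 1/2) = sqrt(2)*a^4/2 - a^3 + 5*sqrt(2)*a^3/4 - 5*a^2/2 - 15*sqrt(2)*a/8 - 3*a/2 - 9*sqrt(2)/8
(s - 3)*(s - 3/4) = s^2 - 15*s/4 + 9/4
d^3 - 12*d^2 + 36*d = d*(d - 6)^2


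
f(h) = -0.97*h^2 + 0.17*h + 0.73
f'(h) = 0.17 - 1.94*h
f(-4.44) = -19.15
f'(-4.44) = 8.78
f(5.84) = -31.36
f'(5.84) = -11.16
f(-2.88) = -7.81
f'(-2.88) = 5.76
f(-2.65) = -6.53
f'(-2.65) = 5.31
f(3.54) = -10.82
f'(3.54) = -6.70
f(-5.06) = -24.97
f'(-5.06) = 9.99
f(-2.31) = -4.84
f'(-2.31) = 4.65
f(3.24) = -8.90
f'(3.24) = -6.12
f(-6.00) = -35.21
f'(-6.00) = 11.81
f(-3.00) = -8.51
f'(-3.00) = 5.99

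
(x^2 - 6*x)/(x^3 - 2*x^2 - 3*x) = (6 - x)/(-x^2 + 2*x + 3)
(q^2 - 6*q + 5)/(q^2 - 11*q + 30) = (q - 1)/(q - 6)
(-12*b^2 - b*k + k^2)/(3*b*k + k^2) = (-4*b + k)/k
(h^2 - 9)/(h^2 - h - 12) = (h - 3)/(h - 4)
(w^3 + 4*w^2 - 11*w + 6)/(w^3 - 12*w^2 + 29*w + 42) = (w^3 + 4*w^2 - 11*w + 6)/(w^3 - 12*w^2 + 29*w + 42)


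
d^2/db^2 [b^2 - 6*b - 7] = 2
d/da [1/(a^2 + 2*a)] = 2*(-a - 1)/(a^2*(a + 2)^2)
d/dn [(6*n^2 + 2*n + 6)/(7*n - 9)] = 6*(7*n^2 - 18*n - 10)/(49*n^2 - 126*n + 81)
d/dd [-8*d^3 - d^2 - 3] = 2*d*(-12*d - 1)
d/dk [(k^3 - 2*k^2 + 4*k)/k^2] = 1 - 4/k^2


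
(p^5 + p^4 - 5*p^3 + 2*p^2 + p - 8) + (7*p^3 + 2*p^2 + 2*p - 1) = p^5 + p^4 + 2*p^3 + 4*p^2 + 3*p - 9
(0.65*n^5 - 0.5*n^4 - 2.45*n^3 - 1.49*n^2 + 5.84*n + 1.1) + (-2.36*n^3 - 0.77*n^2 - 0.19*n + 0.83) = 0.65*n^5 - 0.5*n^4 - 4.81*n^3 - 2.26*n^2 + 5.65*n + 1.93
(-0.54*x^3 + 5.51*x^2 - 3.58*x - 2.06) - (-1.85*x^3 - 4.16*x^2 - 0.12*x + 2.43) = 1.31*x^3 + 9.67*x^2 - 3.46*x - 4.49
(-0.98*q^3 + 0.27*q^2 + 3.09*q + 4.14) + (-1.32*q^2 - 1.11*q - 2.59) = -0.98*q^3 - 1.05*q^2 + 1.98*q + 1.55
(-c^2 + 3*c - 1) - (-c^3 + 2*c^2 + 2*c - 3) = c^3 - 3*c^2 + c + 2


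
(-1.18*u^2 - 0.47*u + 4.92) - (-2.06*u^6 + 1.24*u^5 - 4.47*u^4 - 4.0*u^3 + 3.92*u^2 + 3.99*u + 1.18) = 2.06*u^6 - 1.24*u^5 + 4.47*u^4 + 4.0*u^3 - 5.1*u^2 - 4.46*u + 3.74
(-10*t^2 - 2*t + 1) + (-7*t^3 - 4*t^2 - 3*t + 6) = -7*t^3 - 14*t^2 - 5*t + 7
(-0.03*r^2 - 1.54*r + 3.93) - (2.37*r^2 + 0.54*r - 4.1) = -2.4*r^2 - 2.08*r + 8.03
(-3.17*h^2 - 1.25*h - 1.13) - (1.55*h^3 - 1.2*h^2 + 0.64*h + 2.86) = -1.55*h^3 - 1.97*h^2 - 1.89*h - 3.99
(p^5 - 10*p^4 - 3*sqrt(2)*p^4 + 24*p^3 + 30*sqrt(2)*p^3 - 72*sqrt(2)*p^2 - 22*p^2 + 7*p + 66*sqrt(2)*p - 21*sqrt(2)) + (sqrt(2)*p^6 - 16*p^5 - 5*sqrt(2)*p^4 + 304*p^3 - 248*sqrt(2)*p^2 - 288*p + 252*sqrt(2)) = sqrt(2)*p^6 - 15*p^5 - 8*sqrt(2)*p^4 - 10*p^4 + 30*sqrt(2)*p^3 + 328*p^3 - 320*sqrt(2)*p^2 - 22*p^2 - 281*p + 66*sqrt(2)*p + 231*sqrt(2)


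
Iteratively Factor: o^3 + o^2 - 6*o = (o)*(o^2 + o - 6) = o*(o + 3)*(o - 2)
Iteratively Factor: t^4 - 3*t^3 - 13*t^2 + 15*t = (t + 3)*(t^3 - 6*t^2 + 5*t) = t*(t + 3)*(t^2 - 6*t + 5) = t*(t - 5)*(t + 3)*(t - 1)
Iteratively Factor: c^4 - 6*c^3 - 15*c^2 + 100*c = (c)*(c^3 - 6*c^2 - 15*c + 100) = c*(c + 4)*(c^2 - 10*c + 25) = c*(c - 5)*(c + 4)*(c - 5)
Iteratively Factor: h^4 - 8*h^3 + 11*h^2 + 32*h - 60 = (h - 2)*(h^3 - 6*h^2 - h + 30) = (h - 3)*(h - 2)*(h^2 - 3*h - 10) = (h - 3)*(h - 2)*(h + 2)*(h - 5)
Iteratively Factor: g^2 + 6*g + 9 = (g + 3)*(g + 3)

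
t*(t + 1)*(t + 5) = t^3 + 6*t^2 + 5*t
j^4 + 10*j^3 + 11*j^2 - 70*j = j*(j - 2)*(j + 5)*(j + 7)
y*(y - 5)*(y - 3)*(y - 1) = y^4 - 9*y^3 + 23*y^2 - 15*y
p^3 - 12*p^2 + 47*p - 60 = (p - 5)*(p - 4)*(p - 3)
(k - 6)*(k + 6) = k^2 - 36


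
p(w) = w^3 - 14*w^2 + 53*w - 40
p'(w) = 3*w^2 - 28*w + 53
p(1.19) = 4.93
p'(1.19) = 23.93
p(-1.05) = -112.24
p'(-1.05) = 85.71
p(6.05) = -10.34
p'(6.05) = -6.59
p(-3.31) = -405.08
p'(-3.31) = 178.55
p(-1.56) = -160.55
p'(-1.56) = 103.98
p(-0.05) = -42.69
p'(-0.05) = 54.41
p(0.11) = -34.34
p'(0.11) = 49.96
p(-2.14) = -227.33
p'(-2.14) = 126.66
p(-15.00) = -7360.00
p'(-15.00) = 1148.00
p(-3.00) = -352.00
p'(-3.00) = 164.00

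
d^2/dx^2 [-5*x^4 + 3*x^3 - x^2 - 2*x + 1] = -60*x^2 + 18*x - 2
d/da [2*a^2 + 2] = 4*a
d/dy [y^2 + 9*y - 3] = 2*y + 9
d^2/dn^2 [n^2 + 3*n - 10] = 2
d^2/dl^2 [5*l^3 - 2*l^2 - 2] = 30*l - 4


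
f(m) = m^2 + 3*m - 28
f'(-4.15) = -5.30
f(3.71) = -3.11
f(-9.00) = 26.00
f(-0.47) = -29.19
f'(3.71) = 10.42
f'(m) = 2*m + 3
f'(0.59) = 4.18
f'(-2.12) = -1.24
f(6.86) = 39.64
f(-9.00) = 26.00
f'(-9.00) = -15.00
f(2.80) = -11.76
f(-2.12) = -29.87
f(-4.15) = -23.23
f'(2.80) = 8.60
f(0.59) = -25.88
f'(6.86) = 16.72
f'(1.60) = 6.20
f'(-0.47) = 2.06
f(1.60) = -20.64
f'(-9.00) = -15.00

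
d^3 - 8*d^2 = d^2*(d - 8)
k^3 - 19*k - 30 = (k - 5)*(k + 2)*(k + 3)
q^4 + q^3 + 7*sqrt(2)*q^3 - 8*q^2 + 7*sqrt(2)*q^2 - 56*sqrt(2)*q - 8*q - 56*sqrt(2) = (q + 1)*(q - 2*sqrt(2))*(q + 2*sqrt(2))*(q + 7*sqrt(2))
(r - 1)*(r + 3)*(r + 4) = r^3 + 6*r^2 + 5*r - 12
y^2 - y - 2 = (y - 2)*(y + 1)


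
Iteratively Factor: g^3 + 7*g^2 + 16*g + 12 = (g + 3)*(g^2 + 4*g + 4) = (g + 2)*(g + 3)*(g + 2)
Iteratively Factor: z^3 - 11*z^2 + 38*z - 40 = (z - 2)*(z^2 - 9*z + 20) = (z - 5)*(z - 2)*(z - 4)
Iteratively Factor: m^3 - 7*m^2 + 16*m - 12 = (m - 3)*(m^2 - 4*m + 4) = (m - 3)*(m - 2)*(m - 2)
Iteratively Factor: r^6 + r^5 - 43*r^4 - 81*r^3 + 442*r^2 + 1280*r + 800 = (r + 4)*(r^5 - 3*r^4 - 31*r^3 + 43*r^2 + 270*r + 200) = (r + 2)*(r + 4)*(r^4 - 5*r^3 - 21*r^2 + 85*r + 100) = (r + 1)*(r + 2)*(r + 4)*(r^3 - 6*r^2 - 15*r + 100) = (r - 5)*(r + 1)*(r + 2)*(r + 4)*(r^2 - r - 20) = (r - 5)^2*(r + 1)*(r + 2)*(r + 4)*(r + 4)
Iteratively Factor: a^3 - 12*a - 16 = (a - 4)*(a^2 + 4*a + 4) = (a - 4)*(a + 2)*(a + 2)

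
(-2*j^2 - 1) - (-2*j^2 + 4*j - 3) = 2 - 4*j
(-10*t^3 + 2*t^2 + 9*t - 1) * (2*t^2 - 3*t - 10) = -20*t^5 + 34*t^4 + 112*t^3 - 49*t^2 - 87*t + 10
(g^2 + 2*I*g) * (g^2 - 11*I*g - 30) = g^4 - 9*I*g^3 - 8*g^2 - 60*I*g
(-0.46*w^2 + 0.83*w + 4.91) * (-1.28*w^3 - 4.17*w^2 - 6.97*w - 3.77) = 0.5888*w^5 + 0.8558*w^4 - 6.5397*w^3 - 24.5256*w^2 - 37.3518*w - 18.5107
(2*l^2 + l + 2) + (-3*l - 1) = 2*l^2 - 2*l + 1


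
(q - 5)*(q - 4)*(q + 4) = q^3 - 5*q^2 - 16*q + 80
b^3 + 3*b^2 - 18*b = b*(b - 3)*(b + 6)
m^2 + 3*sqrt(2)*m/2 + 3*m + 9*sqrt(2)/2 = (m + 3)*(m + 3*sqrt(2)/2)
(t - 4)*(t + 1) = t^2 - 3*t - 4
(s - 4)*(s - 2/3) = s^2 - 14*s/3 + 8/3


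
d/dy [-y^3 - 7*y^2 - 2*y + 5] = -3*y^2 - 14*y - 2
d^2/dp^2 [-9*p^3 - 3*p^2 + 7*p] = -54*p - 6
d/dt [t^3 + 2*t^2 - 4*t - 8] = 3*t^2 + 4*t - 4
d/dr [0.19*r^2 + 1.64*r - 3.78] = 0.38*r + 1.64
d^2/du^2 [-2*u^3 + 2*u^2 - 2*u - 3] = 4 - 12*u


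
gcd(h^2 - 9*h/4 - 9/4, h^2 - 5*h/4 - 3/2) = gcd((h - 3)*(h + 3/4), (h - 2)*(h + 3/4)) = h + 3/4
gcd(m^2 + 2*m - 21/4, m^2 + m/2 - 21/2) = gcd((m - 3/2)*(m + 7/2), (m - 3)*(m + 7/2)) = m + 7/2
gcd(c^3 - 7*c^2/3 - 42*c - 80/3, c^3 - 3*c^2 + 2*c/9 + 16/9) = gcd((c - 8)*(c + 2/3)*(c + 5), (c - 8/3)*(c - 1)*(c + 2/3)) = c + 2/3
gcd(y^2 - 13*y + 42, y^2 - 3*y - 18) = y - 6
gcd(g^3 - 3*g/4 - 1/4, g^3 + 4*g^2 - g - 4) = g - 1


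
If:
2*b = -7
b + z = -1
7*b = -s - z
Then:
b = -7/2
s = 22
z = 5/2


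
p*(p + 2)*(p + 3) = p^3 + 5*p^2 + 6*p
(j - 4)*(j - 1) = j^2 - 5*j + 4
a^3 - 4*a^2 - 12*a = a*(a - 6)*(a + 2)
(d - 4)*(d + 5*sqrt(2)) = d^2 - 4*d + 5*sqrt(2)*d - 20*sqrt(2)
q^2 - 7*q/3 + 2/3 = (q - 2)*(q - 1/3)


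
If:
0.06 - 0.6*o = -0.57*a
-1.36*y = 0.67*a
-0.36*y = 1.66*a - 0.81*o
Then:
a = 0.11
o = 0.21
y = -0.06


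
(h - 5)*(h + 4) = h^2 - h - 20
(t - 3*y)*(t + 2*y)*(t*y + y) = t^3*y - t^2*y^2 + t^2*y - 6*t*y^3 - t*y^2 - 6*y^3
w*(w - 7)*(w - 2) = w^3 - 9*w^2 + 14*w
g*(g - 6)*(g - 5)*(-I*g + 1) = -I*g^4 + g^3 + 11*I*g^3 - 11*g^2 - 30*I*g^2 + 30*g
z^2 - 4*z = z*(z - 4)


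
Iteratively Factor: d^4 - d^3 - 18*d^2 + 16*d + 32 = (d + 4)*(d^3 - 5*d^2 + 2*d + 8) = (d - 2)*(d + 4)*(d^2 - 3*d - 4) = (d - 4)*(d - 2)*(d + 4)*(d + 1)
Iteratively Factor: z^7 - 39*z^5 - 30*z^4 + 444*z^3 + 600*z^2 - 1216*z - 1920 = (z - 4)*(z^6 + 4*z^5 - 23*z^4 - 122*z^3 - 44*z^2 + 424*z + 480) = (z - 4)*(z + 2)*(z^5 + 2*z^4 - 27*z^3 - 68*z^2 + 92*z + 240) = (z - 4)*(z + 2)*(z + 4)*(z^4 - 2*z^3 - 19*z^2 + 8*z + 60) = (z - 4)*(z - 2)*(z + 2)*(z + 4)*(z^3 - 19*z - 30) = (z - 5)*(z - 4)*(z - 2)*(z + 2)*(z + 4)*(z^2 + 5*z + 6) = (z - 5)*(z - 4)*(z - 2)*(z + 2)*(z + 3)*(z + 4)*(z + 2)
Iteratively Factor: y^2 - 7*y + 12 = (y - 4)*(y - 3)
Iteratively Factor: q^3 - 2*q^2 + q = (q)*(q^2 - 2*q + 1) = q*(q - 1)*(q - 1)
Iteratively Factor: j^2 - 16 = (j - 4)*(j + 4)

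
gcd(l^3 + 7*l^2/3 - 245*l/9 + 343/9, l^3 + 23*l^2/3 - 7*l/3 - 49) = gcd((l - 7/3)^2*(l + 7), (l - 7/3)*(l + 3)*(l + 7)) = l^2 + 14*l/3 - 49/3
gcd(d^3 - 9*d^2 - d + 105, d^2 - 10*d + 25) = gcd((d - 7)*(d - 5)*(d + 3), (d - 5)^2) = d - 5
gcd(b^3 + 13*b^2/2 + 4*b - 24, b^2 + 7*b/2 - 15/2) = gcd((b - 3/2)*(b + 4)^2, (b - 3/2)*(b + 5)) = b - 3/2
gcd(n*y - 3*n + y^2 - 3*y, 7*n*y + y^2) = 1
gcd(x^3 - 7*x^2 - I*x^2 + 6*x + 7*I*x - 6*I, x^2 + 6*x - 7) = x - 1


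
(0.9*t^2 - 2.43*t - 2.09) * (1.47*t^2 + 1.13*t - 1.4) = 1.323*t^4 - 2.5551*t^3 - 7.0782*t^2 + 1.0403*t + 2.926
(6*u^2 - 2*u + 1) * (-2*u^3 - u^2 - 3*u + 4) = -12*u^5 - 2*u^4 - 18*u^3 + 29*u^2 - 11*u + 4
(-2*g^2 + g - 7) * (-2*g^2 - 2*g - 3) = 4*g^4 + 2*g^3 + 18*g^2 + 11*g + 21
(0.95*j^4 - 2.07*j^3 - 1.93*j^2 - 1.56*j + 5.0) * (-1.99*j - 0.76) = -1.8905*j^5 + 3.3973*j^4 + 5.4139*j^3 + 4.5712*j^2 - 8.7644*j - 3.8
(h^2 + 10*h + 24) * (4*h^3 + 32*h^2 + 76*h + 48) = 4*h^5 + 72*h^4 + 492*h^3 + 1576*h^2 + 2304*h + 1152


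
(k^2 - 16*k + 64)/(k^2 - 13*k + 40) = (k - 8)/(k - 5)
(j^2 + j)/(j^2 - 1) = j/(j - 1)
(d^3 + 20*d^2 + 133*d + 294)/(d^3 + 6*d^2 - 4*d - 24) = (d^2 + 14*d + 49)/(d^2 - 4)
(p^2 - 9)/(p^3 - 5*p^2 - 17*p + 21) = (p - 3)/(p^2 - 8*p + 7)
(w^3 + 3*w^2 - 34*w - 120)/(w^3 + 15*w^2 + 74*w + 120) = (w - 6)/(w + 6)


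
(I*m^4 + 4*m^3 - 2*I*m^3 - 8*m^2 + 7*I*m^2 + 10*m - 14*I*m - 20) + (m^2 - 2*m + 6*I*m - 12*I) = I*m^4 + 4*m^3 - 2*I*m^3 - 7*m^2 + 7*I*m^2 + 8*m - 8*I*m - 20 - 12*I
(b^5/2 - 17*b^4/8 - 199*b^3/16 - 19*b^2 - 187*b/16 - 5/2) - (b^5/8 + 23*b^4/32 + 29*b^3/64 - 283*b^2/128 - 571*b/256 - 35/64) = 3*b^5/8 - 91*b^4/32 - 825*b^3/64 - 2149*b^2/128 - 2421*b/256 - 125/64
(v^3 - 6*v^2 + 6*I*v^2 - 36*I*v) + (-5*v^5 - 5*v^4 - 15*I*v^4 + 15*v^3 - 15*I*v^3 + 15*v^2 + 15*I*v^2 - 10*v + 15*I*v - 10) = -5*v^5 - 5*v^4 - 15*I*v^4 + 16*v^3 - 15*I*v^3 + 9*v^2 + 21*I*v^2 - 10*v - 21*I*v - 10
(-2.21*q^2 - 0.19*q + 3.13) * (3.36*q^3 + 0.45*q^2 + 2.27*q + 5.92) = -7.4256*q^5 - 1.6329*q^4 + 5.4146*q^3 - 12.106*q^2 + 5.9803*q + 18.5296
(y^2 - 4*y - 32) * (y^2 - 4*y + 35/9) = y^4 - 8*y^3 - 109*y^2/9 + 1012*y/9 - 1120/9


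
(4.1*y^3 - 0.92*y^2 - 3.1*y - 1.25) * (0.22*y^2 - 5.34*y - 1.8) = 0.902*y^5 - 22.0964*y^4 - 3.1492*y^3 + 17.935*y^2 + 12.255*y + 2.25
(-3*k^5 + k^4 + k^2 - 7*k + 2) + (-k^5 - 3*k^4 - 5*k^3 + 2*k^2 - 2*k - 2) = -4*k^5 - 2*k^4 - 5*k^3 + 3*k^2 - 9*k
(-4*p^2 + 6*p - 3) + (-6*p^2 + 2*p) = -10*p^2 + 8*p - 3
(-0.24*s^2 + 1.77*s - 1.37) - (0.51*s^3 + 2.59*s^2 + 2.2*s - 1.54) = -0.51*s^3 - 2.83*s^2 - 0.43*s + 0.17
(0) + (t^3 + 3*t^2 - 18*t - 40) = t^3 + 3*t^2 - 18*t - 40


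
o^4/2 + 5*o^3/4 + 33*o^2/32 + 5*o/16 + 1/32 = (o/2 + 1/2)*(o + 1/4)^2*(o + 1)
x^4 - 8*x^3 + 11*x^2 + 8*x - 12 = (x - 6)*(x - 2)*(x - 1)*(x + 1)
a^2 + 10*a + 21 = (a + 3)*(a + 7)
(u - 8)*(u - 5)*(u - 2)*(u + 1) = u^4 - 14*u^3 + 51*u^2 - 14*u - 80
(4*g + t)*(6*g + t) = 24*g^2 + 10*g*t + t^2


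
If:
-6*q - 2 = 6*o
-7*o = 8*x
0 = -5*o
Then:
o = 0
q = -1/3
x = 0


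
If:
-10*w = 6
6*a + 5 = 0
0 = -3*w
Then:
No Solution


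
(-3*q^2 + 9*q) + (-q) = -3*q^2 + 8*q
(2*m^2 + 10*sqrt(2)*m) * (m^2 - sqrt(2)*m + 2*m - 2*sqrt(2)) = 2*m^4 + 4*m^3 + 8*sqrt(2)*m^3 - 20*m^2 + 16*sqrt(2)*m^2 - 40*m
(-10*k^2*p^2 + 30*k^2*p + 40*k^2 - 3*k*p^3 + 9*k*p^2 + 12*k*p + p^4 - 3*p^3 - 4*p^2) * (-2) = 20*k^2*p^2 - 60*k^2*p - 80*k^2 + 6*k*p^3 - 18*k*p^2 - 24*k*p - 2*p^4 + 6*p^3 + 8*p^2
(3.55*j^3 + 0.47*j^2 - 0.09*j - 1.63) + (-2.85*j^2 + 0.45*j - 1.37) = 3.55*j^3 - 2.38*j^2 + 0.36*j - 3.0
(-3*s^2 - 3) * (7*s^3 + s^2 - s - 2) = -21*s^5 - 3*s^4 - 18*s^3 + 3*s^2 + 3*s + 6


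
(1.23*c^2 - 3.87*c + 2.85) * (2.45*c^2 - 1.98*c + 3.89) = 3.0135*c^4 - 11.9169*c^3 + 19.4298*c^2 - 20.6973*c + 11.0865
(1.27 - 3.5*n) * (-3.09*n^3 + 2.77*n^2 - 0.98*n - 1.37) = 10.815*n^4 - 13.6193*n^3 + 6.9479*n^2 + 3.5504*n - 1.7399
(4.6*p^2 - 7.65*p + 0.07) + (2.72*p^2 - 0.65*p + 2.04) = 7.32*p^2 - 8.3*p + 2.11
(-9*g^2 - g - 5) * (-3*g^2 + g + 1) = 27*g^4 - 6*g^3 + 5*g^2 - 6*g - 5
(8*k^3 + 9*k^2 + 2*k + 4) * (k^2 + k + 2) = 8*k^5 + 17*k^4 + 27*k^3 + 24*k^2 + 8*k + 8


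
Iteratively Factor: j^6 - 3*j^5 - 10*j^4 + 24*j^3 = (j)*(j^5 - 3*j^4 - 10*j^3 + 24*j^2) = j*(j - 2)*(j^4 - j^3 - 12*j^2) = j*(j - 4)*(j - 2)*(j^3 + 3*j^2) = j*(j - 4)*(j - 2)*(j + 3)*(j^2) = j^2*(j - 4)*(j - 2)*(j + 3)*(j)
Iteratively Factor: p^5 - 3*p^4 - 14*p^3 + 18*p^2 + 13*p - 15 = (p + 1)*(p^4 - 4*p^3 - 10*p^2 + 28*p - 15) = (p + 1)*(p + 3)*(p^3 - 7*p^2 + 11*p - 5) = (p - 1)*(p + 1)*(p + 3)*(p^2 - 6*p + 5) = (p - 1)^2*(p + 1)*(p + 3)*(p - 5)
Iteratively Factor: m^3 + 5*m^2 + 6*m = (m)*(m^2 + 5*m + 6) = m*(m + 3)*(m + 2)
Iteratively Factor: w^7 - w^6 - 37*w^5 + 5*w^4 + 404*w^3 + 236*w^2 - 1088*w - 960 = (w + 4)*(w^6 - 5*w^5 - 17*w^4 + 73*w^3 + 112*w^2 - 212*w - 240) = (w + 2)*(w + 4)*(w^5 - 7*w^4 - 3*w^3 + 79*w^2 - 46*w - 120) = (w + 2)*(w + 3)*(w + 4)*(w^4 - 10*w^3 + 27*w^2 - 2*w - 40) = (w - 4)*(w + 2)*(w + 3)*(w + 4)*(w^3 - 6*w^2 + 3*w + 10) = (w - 4)*(w + 1)*(w + 2)*(w + 3)*(w + 4)*(w^2 - 7*w + 10) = (w - 5)*(w - 4)*(w + 1)*(w + 2)*(w + 3)*(w + 4)*(w - 2)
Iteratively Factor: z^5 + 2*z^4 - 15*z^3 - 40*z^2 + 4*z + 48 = (z + 2)*(z^4 - 15*z^2 - 10*z + 24) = (z - 4)*(z + 2)*(z^3 + 4*z^2 + z - 6) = (z - 4)*(z - 1)*(z + 2)*(z^2 + 5*z + 6) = (z - 4)*(z - 1)*(z + 2)*(z + 3)*(z + 2)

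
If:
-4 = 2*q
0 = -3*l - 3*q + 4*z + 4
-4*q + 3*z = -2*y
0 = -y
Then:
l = -2/9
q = -2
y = 0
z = -8/3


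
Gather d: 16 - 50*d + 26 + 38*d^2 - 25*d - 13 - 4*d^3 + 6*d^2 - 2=-4*d^3 + 44*d^2 - 75*d + 27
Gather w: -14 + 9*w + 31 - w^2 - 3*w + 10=-w^2 + 6*w + 27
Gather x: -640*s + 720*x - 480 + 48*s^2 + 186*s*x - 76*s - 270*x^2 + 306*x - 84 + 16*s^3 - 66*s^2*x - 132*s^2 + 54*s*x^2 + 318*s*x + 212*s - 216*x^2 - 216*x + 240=16*s^3 - 84*s^2 - 504*s + x^2*(54*s - 486) + x*(-66*s^2 + 504*s + 810) - 324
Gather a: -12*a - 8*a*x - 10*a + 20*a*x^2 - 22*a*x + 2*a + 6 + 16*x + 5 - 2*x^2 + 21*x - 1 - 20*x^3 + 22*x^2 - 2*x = a*(20*x^2 - 30*x - 20) - 20*x^3 + 20*x^2 + 35*x + 10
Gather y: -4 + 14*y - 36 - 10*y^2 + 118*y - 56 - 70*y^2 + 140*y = -80*y^2 + 272*y - 96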